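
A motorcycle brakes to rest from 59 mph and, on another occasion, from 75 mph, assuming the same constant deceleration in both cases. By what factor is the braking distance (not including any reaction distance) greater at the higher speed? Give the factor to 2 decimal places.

Braking distance d = v²/(2a), so with a fixed, d ∝ v².
Factor = (75/59)² = 1.2712² = 1.6159.

Factor ≈ 1.62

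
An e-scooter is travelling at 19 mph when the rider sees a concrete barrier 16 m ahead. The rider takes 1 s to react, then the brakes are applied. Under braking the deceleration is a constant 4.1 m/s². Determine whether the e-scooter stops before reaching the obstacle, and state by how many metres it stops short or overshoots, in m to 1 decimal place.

19 mph × 0.44704 = 8.4938 m/s.
Reaction distance = 8.4938 × 1 = 8.494 m.
Braking distance = v²/(2a) = 72.145 / 8.200 = 8.798 m.
Total stopping distance = 8.494 + 8.798 = 17.292 m, vs 16 m available — it cannot stop in time and overshoots by 17.292 − 16 = 1.292 m.

No — it overshoots by 1.3 m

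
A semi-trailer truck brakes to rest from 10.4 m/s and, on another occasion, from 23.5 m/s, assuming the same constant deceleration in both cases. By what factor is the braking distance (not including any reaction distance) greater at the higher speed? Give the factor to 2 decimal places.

Braking distance d = v²/(2a), so with a fixed, d ∝ v².
Factor = (23.5/10.4)² = 2.2596² = 5.1058.

Factor ≈ 5.11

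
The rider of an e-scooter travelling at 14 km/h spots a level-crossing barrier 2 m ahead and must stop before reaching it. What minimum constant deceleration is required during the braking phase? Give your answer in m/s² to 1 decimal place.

Required deceleration ≈ 3.8 m/s²

14 km/h ÷ 3.6 = 3.8889 m/s.
v² = 2a·d ⇒ a = v²/(2d) = 3.8889² / (2 × 2.000) = 15.124 / 4.000 = 3.7810 m/s².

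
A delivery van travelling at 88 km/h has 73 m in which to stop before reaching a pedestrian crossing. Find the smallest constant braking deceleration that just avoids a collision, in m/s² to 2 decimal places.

88 km/h ÷ 3.6 = 24.4444 m/s.
v² = 2a·d ⇒ a = v²/(2d) = 24.4444² / (2 × 73.000) = 597.529 / 146.000 = 4.0927 m/s².

Required deceleration ≈ 4.09 m/s²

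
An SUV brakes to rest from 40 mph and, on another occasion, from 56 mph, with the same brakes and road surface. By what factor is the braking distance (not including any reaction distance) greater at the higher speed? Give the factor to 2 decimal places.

Braking distance d = v²/(2a), so with a fixed, d ∝ v².
Factor = (56/40)² = 1.4000² = 1.9600.

Factor ≈ 1.96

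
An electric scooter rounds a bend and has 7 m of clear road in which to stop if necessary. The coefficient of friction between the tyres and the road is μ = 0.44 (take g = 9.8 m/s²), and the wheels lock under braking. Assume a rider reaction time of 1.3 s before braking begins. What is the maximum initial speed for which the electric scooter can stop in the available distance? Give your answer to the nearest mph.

a = μg = 0.44 × 9.8 = 4.312 m/s².
Stopping distance: v·t_r + v²/(2a) = 7 with t_r = 1.3 s and a = 4.312 m/s².
So v² + 11.211 v − 60.37 = 0.
Positive root: v = −a·t_r + √((a·t_r)² + 2a·d) = −5.606 + √(31.427 + 60.37) = 3.9751 m/s.
3.9751 m/s ÷ 0.44704 = 8.892 mph.

Maximum speed ≈ 9 mph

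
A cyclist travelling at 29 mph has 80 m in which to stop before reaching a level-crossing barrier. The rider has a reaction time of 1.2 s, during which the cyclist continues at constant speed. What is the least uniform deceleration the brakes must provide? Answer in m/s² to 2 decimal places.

29 mph × 0.44704 = 12.9642 m/s.
Distance covered during reaction = 12.9642 × 1.2 = 15.557 m.
Distance available for braking: 80 − 15.557 = 64.443 m.
v² = 2a·d ⇒ a = v²/(2d) = 12.9642² / (2 × 64.443) = 168.070 / 128.886 = 1.3040 m/s².

Required deceleration ≈ 1.30 m/s²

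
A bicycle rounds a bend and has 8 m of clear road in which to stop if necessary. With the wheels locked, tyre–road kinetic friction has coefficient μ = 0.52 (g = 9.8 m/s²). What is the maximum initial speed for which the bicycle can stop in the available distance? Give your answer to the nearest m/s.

a = μg = 0.52 × 9.8 = 5.096 m/s².
v²/(2a) = d ⇒ v = √(2 × 5.096 × 8) = √81.54 = 9.0300 m/s.

Maximum speed ≈ 9 m/s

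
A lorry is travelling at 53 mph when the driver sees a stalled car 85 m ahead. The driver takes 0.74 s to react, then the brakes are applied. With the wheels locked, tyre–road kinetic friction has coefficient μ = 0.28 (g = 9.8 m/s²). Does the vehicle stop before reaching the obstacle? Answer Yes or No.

No

53 mph × 0.44704 = 23.6931 m/s.
a = μg = 0.28 × 9.8 = 2.744 m/s².
Reaction distance = 23.6931 × 0.74 = 17.533 m.
Braking distance = v²/(2a) = 561.363 / 5.488 = 102.289 m.
Total stopping distance = 17.533 + 102.289 = 119.822 m, vs 85 m available — it cannot stop in time and overshoots by 119.822 − 85 = 34.822 m.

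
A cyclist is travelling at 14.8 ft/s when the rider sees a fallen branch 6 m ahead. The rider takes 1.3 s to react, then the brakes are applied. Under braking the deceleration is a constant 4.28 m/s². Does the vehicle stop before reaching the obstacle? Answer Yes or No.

14.8 ft/s × 0.3048 = 4.5110 m/s.
Reaction distance = 4.5110 × 1.3 = 5.864 m.
Braking distance = v²/(2a) = 20.349 / 8.560 = 2.377 m.
Total stopping distance = 5.864 + 2.377 = 8.241 m, vs 6 m available — it cannot stop in time and overshoots by 8.241 − 6 = 2.241 m.

No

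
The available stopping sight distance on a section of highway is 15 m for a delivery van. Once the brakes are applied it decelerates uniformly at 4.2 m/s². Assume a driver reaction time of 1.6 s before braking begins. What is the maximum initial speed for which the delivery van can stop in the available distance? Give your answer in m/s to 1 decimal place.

Maximum speed ≈ 6.4 m/s

Stopping distance: v·t_r + v²/(2a) = 15 with t_r = 1.6 s and a = 4.200 m/s².
So v² + 13.440 v − 126.00 = 0.
Positive root: v = −a·t_r + √((a·t_r)² + 2a·d) = −6.720 + √(45.158 + 126.00) = 6.3627 m/s.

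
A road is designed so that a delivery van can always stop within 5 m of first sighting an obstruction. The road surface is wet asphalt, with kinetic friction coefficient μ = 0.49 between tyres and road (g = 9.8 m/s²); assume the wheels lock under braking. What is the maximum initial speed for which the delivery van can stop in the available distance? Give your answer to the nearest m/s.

a = μg = 0.49 × 9.8 = 4.802 m/s².
v²/(2a) = d ⇒ v = √(2 × 4.802 × 5) = √48.02 = 6.9296 m/s.

Maximum speed ≈ 7 m/s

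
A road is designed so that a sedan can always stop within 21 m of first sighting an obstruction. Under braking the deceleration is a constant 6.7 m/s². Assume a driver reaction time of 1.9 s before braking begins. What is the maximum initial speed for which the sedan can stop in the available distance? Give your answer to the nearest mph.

Maximum speed ≈ 19 mph

Stopping distance: v·t_r + v²/(2a) = 21 with t_r = 1.9 s and a = 6.700 m/s².
So v² + 25.460 v − 281.40 = 0.
Positive root: v = −a·t_r + √((a·t_r)² + 2a·d) = −12.730 + √(162.053 + 281.40) = 8.3283 m/s.
8.3283 m/s ÷ 0.44704 = 18.630 mph.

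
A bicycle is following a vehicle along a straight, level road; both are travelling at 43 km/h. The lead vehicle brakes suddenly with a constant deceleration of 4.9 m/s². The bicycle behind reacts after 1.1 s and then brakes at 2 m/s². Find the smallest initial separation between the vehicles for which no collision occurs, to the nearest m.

Minimum gap ≈ 34 m

43 km/h ÷ 3.6 = 11.9444 m/s.
Leader travels v²/(2a_L) = 142.669 / 9.800 = 14.558 m before stopping.
Follower covers v·t_r = 11.9444 × 1.1 = 13.139 m while reacting, then v²/(2a_F) = 142.669 / 4.000 = 35.667 m while braking, for a total of 13.139 + 35.667 = 48.806 m.
Since a_F ≤ a_L and the follower starts braking later, the follower is never slower than the leader, so the closest approach is when both have stopped.
Minimum gap = 48.806 − 14.558 = 34.248 m.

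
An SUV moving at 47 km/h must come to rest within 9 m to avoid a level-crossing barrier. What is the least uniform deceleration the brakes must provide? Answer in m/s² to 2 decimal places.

47 km/h ÷ 3.6 = 13.0556 m/s.
v² = 2a·d ⇒ a = v²/(2d) = 13.0556² / (2 × 9.000) = 170.449 / 18.000 = 9.4694 m/s².

Required deceleration ≈ 9.47 m/s²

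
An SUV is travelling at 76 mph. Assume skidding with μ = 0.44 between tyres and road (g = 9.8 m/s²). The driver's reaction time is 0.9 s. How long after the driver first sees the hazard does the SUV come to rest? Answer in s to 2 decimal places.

Total time ≈ 8.78 s

76 mph × 0.44704 = 33.9750 m/s.
a = μg = 0.44 × 9.8 = 4.312 m/s².
Braking time = v/a = 33.9750 / 4.312 = 7.879 s.
Total = 0.9 + 7.879 = 8.779 s.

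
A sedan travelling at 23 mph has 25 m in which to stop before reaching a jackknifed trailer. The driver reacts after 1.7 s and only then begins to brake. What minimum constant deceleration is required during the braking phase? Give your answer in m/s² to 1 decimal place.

Required deceleration ≈ 7.0 m/s²

23 mph × 0.44704 = 10.2819 m/s.
Distance covered during reaction = 10.2819 × 1.7 = 17.479 m.
Distance available for braking: 25 − 17.479 = 7.521 m.
v² = 2a·d ⇒ a = v²/(2d) = 10.2819² / (2 × 7.521) = 105.717 / 15.042 = 7.0281 m/s².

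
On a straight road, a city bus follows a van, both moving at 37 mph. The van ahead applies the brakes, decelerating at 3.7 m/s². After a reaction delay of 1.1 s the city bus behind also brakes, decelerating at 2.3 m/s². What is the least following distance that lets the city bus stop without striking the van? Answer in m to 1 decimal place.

37 mph × 0.44704 = 16.5405 m/s.
Leader travels v²/(2a_L) = 273.588 / 7.400 = 36.971 m before stopping.
Follower covers v·t_r = 16.5405 × 1.1 = 18.195 m while reacting, then v²/(2a_F) = 273.588 / 4.600 = 59.476 m while braking, for a total of 18.195 + 59.476 = 77.671 m.
Since a_F ≤ a_L and the follower starts braking later, the follower is never slower than the leader, so the closest approach is when both have stopped.
Minimum gap = 77.671 − 36.971 = 40.700 m.

Minimum gap ≈ 40.7 m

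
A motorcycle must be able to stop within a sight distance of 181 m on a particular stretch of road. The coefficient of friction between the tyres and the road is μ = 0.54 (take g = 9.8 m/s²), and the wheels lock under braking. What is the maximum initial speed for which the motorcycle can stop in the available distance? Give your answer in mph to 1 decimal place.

a = μg = 0.54 × 9.8 = 5.292 m/s².
v²/(2a) = d ⇒ v = √(2 × 5.292 × 181) = √1915.70 = 43.7687 m/s.
43.7687 m/s ÷ 0.44704 = 97.908 mph.

Maximum speed ≈ 97.9 mph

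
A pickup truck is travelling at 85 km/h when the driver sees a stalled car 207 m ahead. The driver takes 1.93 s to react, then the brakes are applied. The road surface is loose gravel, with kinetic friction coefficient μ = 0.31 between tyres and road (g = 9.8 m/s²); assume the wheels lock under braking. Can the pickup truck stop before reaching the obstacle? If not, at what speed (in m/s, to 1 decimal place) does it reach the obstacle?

85 km/h ÷ 3.6 = 23.6111 m/s.
a = μg = 0.31 × 9.8 = 3.038 m/s².
Reaction distance = 23.6111 × 1.93 = 45.569 m.
Braking distance = v²/(2a) = 557.484 / 6.076 = 91.752 m.
Total stopping distance = 45.569 + 91.752 = 137.321 m, vs 207 m available — it stops with 207 − 137.321 = 69.679 m to spare.

Yes — it stops about 69.7 m short of the obstacle, so it never reaches it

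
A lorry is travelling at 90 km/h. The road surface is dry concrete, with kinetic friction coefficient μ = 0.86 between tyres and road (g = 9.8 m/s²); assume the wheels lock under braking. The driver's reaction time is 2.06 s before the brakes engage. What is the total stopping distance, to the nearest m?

90 km/h ÷ 3.6 = 25.0000 m/s.
a = μg = 0.86 × 9.8 = 8.428 m/s².
Reaction distance = v·t_r = 25.0000 × 2.06 = 51.500 m.
Braking distance = v²/(2a) = 25.0000² / (2 × 8.428) = 625.000 / 16.856 = 37.079 m.
Total = 51.500 + 37.079 = 88.579 m.

Total stopping distance ≈ 89 m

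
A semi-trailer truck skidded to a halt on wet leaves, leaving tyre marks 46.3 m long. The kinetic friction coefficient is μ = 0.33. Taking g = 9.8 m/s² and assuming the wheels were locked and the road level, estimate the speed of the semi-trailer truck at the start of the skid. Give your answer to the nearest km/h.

Initial speed ≈ 62 km/h

Deceleration a = μg = 0.33 × 9.8 = 3.234 m/s².
v = √(2a·d) = √(2 × 3.234 × 46.3) = √299.468 = 17.3051 m/s.
= 17.3051 × 3.6 = 62.298 km/h.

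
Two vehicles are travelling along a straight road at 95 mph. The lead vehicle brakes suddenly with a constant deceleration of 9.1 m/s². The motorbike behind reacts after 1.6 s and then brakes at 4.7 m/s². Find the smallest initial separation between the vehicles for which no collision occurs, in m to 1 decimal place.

Minimum gap ≈ 160.7 m

95 mph × 0.44704 = 42.4688 m/s.
Leader travels v²/(2a_L) = 1803.599 / 18.200 = 99.099 m before stopping.
Follower covers v·t_r = 42.4688 × 1.6 = 67.950 m while reacting, then v²/(2a_F) = 1803.599 / 9.400 = 191.872 m while braking, for a total of 67.950 + 191.872 = 259.822 m.
Since a_F ≤ a_L and the follower starts braking later, the follower is never slower than the leader, so the closest approach is when both have stopped.
Minimum gap = 259.822 − 99.099 = 160.723 m.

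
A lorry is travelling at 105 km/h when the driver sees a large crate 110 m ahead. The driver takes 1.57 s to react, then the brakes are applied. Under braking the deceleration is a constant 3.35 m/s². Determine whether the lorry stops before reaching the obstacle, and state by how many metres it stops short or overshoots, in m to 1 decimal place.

105 km/h ÷ 3.6 = 29.1667 m/s.
Reaction distance = 29.1667 × 1.57 = 45.792 m.
Braking distance = v²/(2a) = 850.696 / 6.700 = 126.970 m.
Total stopping distance = 45.792 + 126.970 = 172.762 m, vs 110 m available — it cannot stop in time and overshoots by 172.762 − 110 = 62.762 m.

No — it overshoots by 62.8 m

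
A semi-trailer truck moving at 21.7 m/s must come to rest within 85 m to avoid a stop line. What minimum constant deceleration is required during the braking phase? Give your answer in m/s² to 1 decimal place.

Required deceleration ≈ 2.8 m/s²

v² = 2a·d ⇒ a = v²/(2d) = 21.7000² / (2 × 85.000) = 470.890 / 170.000 = 2.7699 m/s².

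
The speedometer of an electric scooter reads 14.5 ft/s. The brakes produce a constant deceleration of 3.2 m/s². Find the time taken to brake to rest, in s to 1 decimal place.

Braking time ≈ 1.4 s

14.5 ft/s × 0.3048 = 4.4196 m/s.
Braking time = v/a = 4.4196 / 3.200 = 1.381 s.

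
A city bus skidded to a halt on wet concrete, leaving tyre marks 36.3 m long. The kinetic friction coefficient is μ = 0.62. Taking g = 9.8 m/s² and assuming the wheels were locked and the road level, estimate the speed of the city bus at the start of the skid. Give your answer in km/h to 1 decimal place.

Initial speed ≈ 75.6 km/h

Deceleration a = μg = 0.62 × 9.8 = 6.076 m/s².
v = √(2a·d) = √(2 × 6.076 × 36.3) = √441.118 = 21.0028 m/s.
= 21.0028 × 3.6 = 75.610 km/h.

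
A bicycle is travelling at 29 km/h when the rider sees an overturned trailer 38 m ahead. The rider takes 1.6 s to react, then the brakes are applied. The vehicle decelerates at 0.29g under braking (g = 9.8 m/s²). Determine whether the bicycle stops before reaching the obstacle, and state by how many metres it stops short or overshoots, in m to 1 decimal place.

Yes — it stops 13.7 m short of the obstacle

29 km/h ÷ 3.6 = 8.0556 m/s.
a = 0.29 × 9.8 = 2.842 m/s².
Reaction distance = 8.0556 × 1.6 = 12.889 m.
Braking distance = v²/(2a) = 64.893 / 5.684 = 11.417 m.
Total stopping distance = 12.889 + 11.417 = 24.306 m, vs 38 m available — it stops with 38 − 24.306 = 13.694 m to spare.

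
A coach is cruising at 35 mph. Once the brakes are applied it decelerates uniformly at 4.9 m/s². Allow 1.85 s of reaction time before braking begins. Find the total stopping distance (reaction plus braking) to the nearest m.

35 mph × 0.44704 = 15.6464 m/s.
Reaction distance = v·t_r = 15.6464 × 1.85 = 28.946 m.
Braking distance = v²/(2a) = 15.6464² / (2 × 4.900) = 244.810 / 9.800 = 24.981 m.
Total = 28.946 + 24.981 = 53.927 m.

Total stopping distance ≈ 54 m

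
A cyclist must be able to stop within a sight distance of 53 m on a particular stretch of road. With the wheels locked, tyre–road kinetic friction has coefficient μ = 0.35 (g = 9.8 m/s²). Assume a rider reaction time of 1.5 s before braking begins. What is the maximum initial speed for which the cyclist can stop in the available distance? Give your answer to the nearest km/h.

a = μg = 0.35 × 9.8 = 3.430 m/s².
Stopping distance: v·t_r + v²/(2a) = 53 with t_r = 1.5 s and a = 3.430 m/s².
So v² + 10.290 v − 363.58 = 0.
Positive root: v = −a·t_r + √((a·t_r)² + 2a·d) = −5.145 + √(26.471 + 363.58) = 14.6047 m/s.
14.6047 m/s × 3.6 = 52.577 km/h.

Maximum speed ≈ 53 km/h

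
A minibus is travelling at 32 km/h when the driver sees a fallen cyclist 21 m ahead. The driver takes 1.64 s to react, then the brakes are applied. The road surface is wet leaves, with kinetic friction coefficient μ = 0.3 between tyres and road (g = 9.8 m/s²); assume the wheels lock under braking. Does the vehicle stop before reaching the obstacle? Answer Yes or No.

32 km/h ÷ 3.6 = 8.8889 m/s.
a = μg = 0.3 × 9.8 = 2.940 m/s².
Reaction distance = 8.8889 × 1.64 = 14.578 m.
Braking distance = v²/(2a) = 79.013 / 5.880 = 13.438 m.
Total stopping distance = 14.578 + 13.438 = 28.016 m, vs 21 m available — it cannot stop in time and overshoots by 28.016 − 21 = 7.016 m.

No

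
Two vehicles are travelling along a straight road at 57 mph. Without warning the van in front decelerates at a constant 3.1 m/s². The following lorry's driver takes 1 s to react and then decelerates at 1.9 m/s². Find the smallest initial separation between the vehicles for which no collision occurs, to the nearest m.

57 mph × 0.44704 = 25.4813 m/s.
Leader travels v²/(2a_L) = 649.297 / 6.200 = 104.725 m before stopping.
Follower covers v·t_r = 25.4813 × 1 = 25.481 m while reacting, then v²/(2a_F) = 649.297 / 3.800 = 170.868 m while braking, for a total of 25.481 + 170.868 = 196.349 m.
Since a_F ≤ a_L and the follower starts braking later, the follower is never slower than the leader, so the closest approach is when both have stopped.
Minimum gap = 196.349 − 104.725 = 91.624 m.

Minimum gap ≈ 92 m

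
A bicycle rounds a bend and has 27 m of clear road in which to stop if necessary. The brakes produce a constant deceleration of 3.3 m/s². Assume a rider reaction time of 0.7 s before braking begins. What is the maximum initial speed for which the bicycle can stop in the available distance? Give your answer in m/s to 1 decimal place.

Stopping distance: v·t_r + v²/(2a) = 27 with t_r = 0.7 s and a = 3.300 m/s².
So v² + 4.620 v − 178.20 = 0.
Positive root: v = −a·t_r + √((a·t_r)² + 2a·d) = −2.310 + √(5.336 + 178.20) = 11.2375 m/s.

Maximum speed ≈ 11.2 m/s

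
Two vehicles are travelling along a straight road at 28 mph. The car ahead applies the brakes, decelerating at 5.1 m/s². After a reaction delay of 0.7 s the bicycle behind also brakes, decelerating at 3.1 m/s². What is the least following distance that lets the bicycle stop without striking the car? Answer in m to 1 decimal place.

Minimum gap ≈ 18.7 m

28 mph × 0.44704 = 12.5171 m/s.
Leader travels v²/(2a_L) = 156.678 / 10.200 = 15.361 m before stopping.
Follower covers v·t_r = 12.5171 × 0.7 = 8.762 m while reacting, then v²/(2a_F) = 156.678 / 6.200 = 25.271 m while braking, for a total of 8.762 + 25.271 = 34.033 m.
Since a_F ≤ a_L and the follower starts braking later, the follower is never slower than the leader, so the closest approach is when both have stopped.
Minimum gap = 34.033 − 15.361 = 18.672 m.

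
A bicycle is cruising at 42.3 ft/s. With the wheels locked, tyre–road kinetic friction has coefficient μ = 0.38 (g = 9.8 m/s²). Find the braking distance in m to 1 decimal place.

42.3 ft/s × 0.3048 = 12.8930 m/s.
a = μg = 0.38 × 9.8 = 3.724 m/s².
Braking distance = v²/(2a) = 12.8930² / (2 × 3.724) = 166.229 / 7.448 = 22.319 m.

Braking distance ≈ 22.3 m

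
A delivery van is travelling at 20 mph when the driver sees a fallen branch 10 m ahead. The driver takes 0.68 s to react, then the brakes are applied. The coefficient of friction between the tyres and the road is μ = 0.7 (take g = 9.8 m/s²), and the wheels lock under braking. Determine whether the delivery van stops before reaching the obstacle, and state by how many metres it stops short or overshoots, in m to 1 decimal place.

No — it overshoots by 1.9 m

20 mph × 0.44704 = 8.9408 m/s.
a = μg = 0.7 × 9.8 = 6.860 m/s².
Reaction distance = 8.9408 × 0.68 = 6.080 m.
Braking distance = v²/(2a) = 79.938 / 13.720 = 5.826 m.
Total stopping distance = 6.080 + 5.826 = 11.906 m, vs 10 m available — it cannot stop in time and overshoots by 11.906 − 10 = 1.906 m.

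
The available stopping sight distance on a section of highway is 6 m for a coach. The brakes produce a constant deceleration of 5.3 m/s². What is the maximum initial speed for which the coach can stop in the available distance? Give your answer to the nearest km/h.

v²/(2a) = d ⇒ v = √(2 × 5.300 × 6) = √63.60 = 7.9750 m/s.
7.9750 m/s × 3.6 = 28.710 km/h.

Maximum speed ≈ 29 km/h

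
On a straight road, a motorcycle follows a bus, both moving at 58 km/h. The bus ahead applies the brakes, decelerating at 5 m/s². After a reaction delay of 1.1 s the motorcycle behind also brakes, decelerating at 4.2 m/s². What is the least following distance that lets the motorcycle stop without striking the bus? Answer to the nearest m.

58 km/h ÷ 3.6 = 16.1111 m/s.
Leader travels v²/(2a_L) = 259.568 / 10.000 = 25.957 m before stopping.
Follower covers v·t_r = 16.1111 × 1.1 = 17.722 m while reacting, then v²/(2a_F) = 259.568 / 8.400 = 30.901 m while braking, for a total of 17.722 + 30.901 = 48.623 m.
Since a_F ≤ a_L and the follower starts braking later, the follower is never slower than the leader, so the closest approach is when both have stopped.
Minimum gap = 48.623 − 25.957 = 22.666 m.

Minimum gap ≈ 23 m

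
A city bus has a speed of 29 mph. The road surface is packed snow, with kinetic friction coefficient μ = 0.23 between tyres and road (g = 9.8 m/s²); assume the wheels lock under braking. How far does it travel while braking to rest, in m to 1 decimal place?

Braking distance ≈ 37.3 m

29 mph × 0.44704 = 12.9642 m/s.
a = μg = 0.23 × 9.8 = 2.254 m/s².
Braking distance = v²/(2a) = 12.9642² / (2 × 2.254) = 168.070 / 4.508 = 37.283 m.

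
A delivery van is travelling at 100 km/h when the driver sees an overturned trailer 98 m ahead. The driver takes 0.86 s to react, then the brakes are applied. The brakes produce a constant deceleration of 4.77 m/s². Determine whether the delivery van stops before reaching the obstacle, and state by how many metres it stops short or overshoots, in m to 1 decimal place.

No — it overshoots by 6.8 m

100 km/h ÷ 3.6 = 27.7778 m/s.
Reaction distance = 27.7778 × 0.86 = 23.889 m.
Braking distance = v²/(2a) = 771.606 / 9.540 = 80.881 m.
Total stopping distance = 23.889 + 80.881 = 104.770 m, vs 98 m available — it cannot stop in time and overshoots by 104.770 − 98 = 6.770 m.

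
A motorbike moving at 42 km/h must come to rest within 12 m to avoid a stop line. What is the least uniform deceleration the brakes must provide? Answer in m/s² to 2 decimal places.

Required deceleration ≈ 5.67 m/s²

42 km/h ÷ 3.6 = 11.6667 m/s.
v² = 2a·d ⇒ a = v²/(2d) = 11.6667² / (2 × 12.000) = 136.112 / 24.000 = 5.6713 m/s².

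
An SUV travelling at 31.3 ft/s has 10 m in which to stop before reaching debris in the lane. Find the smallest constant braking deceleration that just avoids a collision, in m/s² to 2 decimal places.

31.3 ft/s × 0.3048 = 9.5402 m/s.
v² = 2a·d ⇒ a = v²/(2d) = 9.5402² / (2 × 10.000) = 91.015 / 20.000 = 4.5507 m/s².

Required deceleration ≈ 4.55 m/s²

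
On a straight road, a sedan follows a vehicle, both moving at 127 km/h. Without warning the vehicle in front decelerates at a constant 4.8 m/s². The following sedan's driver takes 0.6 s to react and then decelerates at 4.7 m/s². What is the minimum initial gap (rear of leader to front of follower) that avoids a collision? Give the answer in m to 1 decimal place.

Minimum gap ≈ 23.9 m

127 km/h ÷ 3.6 = 35.2778 m/s.
Leader travels v²/(2a_L) = 1244.523 / 9.600 = 129.638 m before stopping.
Follower covers v·t_r = 35.2778 × 0.6 = 21.167 m while reacting, then v²/(2a_F) = 1244.523 / 9.400 = 132.396 m while braking, for a total of 21.167 + 132.396 = 153.563 m.
Since a_F ≤ a_L and the follower starts braking later, the follower is never slower than the leader, so the closest approach is when both have stopped.
Minimum gap = 153.563 − 129.638 = 23.925 m.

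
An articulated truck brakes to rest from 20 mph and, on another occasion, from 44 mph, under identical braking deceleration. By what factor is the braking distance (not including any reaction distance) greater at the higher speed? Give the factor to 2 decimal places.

Braking distance d = v²/(2a), so with a fixed, d ∝ v².
Factor = (44/20)² = 2.2000² = 4.8400.

Factor ≈ 4.84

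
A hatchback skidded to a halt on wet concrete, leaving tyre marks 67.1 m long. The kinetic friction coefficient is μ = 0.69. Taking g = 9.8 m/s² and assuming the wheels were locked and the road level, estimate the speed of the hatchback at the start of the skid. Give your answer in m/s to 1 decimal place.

Deceleration a = μg = 0.69 × 9.8 = 6.762 m/s².
v = √(2a·d) = √(2 × 6.762 × 67.1) = √907.460 = 30.1241 m/s.

Initial speed ≈ 30.1 m/s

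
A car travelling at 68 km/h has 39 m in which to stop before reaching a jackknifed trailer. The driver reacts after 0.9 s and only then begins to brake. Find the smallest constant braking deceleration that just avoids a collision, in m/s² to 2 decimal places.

68 km/h ÷ 3.6 = 18.8889 m/s.
Distance covered during reaction = 18.8889 × 0.9 = 17.000 m.
Distance available for braking: 39 − 17.000 = 22.000 m.
v² = 2a·d ⇒ a = v²/(2d) = 18.8889² / (2 × 22.000) = 356.791 / 44.000 = 8.1089 m/s².

Required deceleration ≈ 8.11 m/s²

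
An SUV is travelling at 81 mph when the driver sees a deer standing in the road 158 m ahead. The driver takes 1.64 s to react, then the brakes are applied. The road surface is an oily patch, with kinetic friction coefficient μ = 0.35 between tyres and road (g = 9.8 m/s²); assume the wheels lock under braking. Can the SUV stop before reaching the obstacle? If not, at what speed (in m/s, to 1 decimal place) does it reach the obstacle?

No — it strikes the obstacle at 25.2 m/s

81 mph × 0.44704 = 36.2102 m/s.
a = μg = 0.35 × 9.8 = 3.430 m/s².
Reaction distance = 36.2102 × 1.64 = 59.385 m.
Braking distance needed to stop: v²/(2a) = 1311.179 / 6.860 = 191.134 m, so total needed = 59.385 + 191.134 = 250.519 m > 158 m — it cannot stop.
Distance remaining when braking begins: 158 − 59.385 = 98.615 m.
v² = v₀² − 2a·d = 1311.179 − 2 × 3.430 × 98.615 = 634.680 m²/s².
v = √634.680 = 25.193 m/s.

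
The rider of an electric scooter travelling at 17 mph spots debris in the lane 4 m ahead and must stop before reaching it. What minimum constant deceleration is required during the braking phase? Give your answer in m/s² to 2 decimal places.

Required deceleration ≈ 7.22 m/s²

17 mph × 0.44704 = 7.5997 m/s.
v² = 2a·d ⇒ a = v²/(2d) = 7.5997² / (2 × 4.000) = 57.755 / 8.000 = 7.2194 m/s².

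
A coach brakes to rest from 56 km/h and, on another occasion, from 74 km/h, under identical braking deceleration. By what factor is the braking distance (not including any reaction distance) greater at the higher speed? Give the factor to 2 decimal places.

Braking distance d = v²/(2a), so with a fixed, d ∝ v².
Factor = (74/56)² = 1.3214² = 1.7461.

Factor ≈ 1.75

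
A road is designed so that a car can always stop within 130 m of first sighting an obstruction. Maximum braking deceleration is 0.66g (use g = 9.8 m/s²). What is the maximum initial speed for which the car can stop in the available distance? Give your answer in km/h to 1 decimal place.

Maximum speed ≈ 147.6 km/h

a = 0.66 × 9.8 = 6.468 m/s².
v²/(2a) = d ⇒ v = √(2 × 6.468 × 130) = √1681.68 = 41.0083 m/s.
41.0083 m/s × 3.6 = 147.630 km/h.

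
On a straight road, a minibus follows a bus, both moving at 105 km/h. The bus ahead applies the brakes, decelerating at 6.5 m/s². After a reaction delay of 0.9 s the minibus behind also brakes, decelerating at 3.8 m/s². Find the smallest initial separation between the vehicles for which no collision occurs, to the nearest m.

105 km/h ÷ 3.6 = 29.1667 m/s.
Leader travels v²/(2a_L) = 850.696 / 13.000 = 65.438 m before stopping.
Follower covers v·t_r = 29.1667 × 0.9 = 26.250 m while reacting, then v²/(2a_F) = 850.696 / 7.600 = 111.934 m while braking, for a total of 26.250 + 111.934 = 138.184 m.
Since a_F ≤ a_L and the follower starts braking later, the follower is never slower than the leader, so the closest approach is when both have stopped.
Minimum gap = 138.184 − 65.438 = 72.746 m.

Minimum gap ≈ 73 m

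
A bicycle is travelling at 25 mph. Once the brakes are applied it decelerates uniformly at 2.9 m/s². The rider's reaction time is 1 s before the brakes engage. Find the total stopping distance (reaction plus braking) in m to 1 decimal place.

25 mph × 0.44704 = 11.1760 m/s.
Reaction distance = v·t_r = 11.1760 × 1 = 11.176 m.
Braking distance = v²/(2a) = 11.1760² / (2 × 2.900) = 124.903 / 5.800 = 21.535 m.
Total = 11.176 + 21.535 = 32.711 m.

Total stopping distance ≈ 32.7 m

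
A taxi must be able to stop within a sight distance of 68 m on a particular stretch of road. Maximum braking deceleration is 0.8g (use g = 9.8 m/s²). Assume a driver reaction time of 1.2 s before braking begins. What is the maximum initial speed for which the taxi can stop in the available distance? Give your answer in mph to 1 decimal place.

Maximum speed ≈ 55.0 mph

a = 0.8 × 9.8 = 7.840 m/s².
Stopping distance: v·t_r + v²/(2a) = 68 with t_r = 1.2 s and a = 7.840 m/s².
So v² + 18.816 v − 1066.24 = 0.
Positive root: v = −a·t_r + √((a·t_r)² + 2a·d) = −9.408 + √(88.510 + 1066.24) = 24.5736 m/s.
24.5736 m/s ÷ 0.44704 = 54.970 mph.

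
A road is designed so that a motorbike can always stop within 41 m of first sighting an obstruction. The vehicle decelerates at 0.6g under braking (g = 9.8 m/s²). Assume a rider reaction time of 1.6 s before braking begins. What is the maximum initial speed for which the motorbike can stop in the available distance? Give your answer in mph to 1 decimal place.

Maximum speed ≈ 32.4 mph

a = 0.6 × 9.8 = 5.880 m/s².
Stopping distance: v·t_r + v²/(2a) = 41 with t_r = 1.6 s and a = 5.880 m/s².
So v² + 18.816 v − 482.16 = 0.
Positive root: v = −a·t_r + √((a·t_r)² + 2a·d) = −9.408 + √(88.510 + 482.16) = 14.4807 m/s.
14.4807 m/s ÷ 0.44704 = 32.392 mph.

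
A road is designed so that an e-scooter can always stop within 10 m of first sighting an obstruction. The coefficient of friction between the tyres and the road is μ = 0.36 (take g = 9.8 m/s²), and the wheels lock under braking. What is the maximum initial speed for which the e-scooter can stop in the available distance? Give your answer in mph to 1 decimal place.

a = μg = 0.36 × 9.8 = 3.528 m/s².
v²/(2a) = d ⇒ v = √(2 × 3.528 × 10) = √70.56 = 8.4000 m/s.
8.4000 m/s ÷ 0.44704 = 18.790 mph.

Maximum speed ≈ 18.8 mph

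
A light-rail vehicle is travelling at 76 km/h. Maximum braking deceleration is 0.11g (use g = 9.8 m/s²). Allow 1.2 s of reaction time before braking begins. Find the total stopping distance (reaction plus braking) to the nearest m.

Total stopping distance ≈ 232 m

76 km/h ÷ 3.6 = 21.1111 m/s.
a = 0.11 × 9.8 = 1.078 m/s².
Reaction distance = v·t_r = 21.1111 × 1.2 = 25.333 m.
Braking distance = v²/(2a) = 21.1111² / (2 × 1.078) = 445.679 / 2.156 = 206.716 m.
Total = 25.333 + 206.716 = 232.049 m.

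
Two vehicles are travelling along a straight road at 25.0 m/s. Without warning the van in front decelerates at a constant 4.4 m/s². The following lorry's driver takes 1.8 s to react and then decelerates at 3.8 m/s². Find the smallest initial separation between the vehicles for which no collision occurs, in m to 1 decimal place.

Leader travels v²/(2a_L) = 625.000 / 8.800 = 71.023 m before stopping.
Follower covers v·t_r = 25.0000 × 1.8 = 45.000 m while reacting, then v²/(2a_F) = 625.000 / 7.600 = 82.237 m while braking, for a total of 45.000 + 82.237 = 127.237 m.
Since a_F ≤ a_L and the follower starts braking later, the follower is never slower than the leader, so the closest approach is when both have stopped.
Minimum gap = 127.237 − 71.023 = 56.214 m.

Minimum gap ≈ 56.2 m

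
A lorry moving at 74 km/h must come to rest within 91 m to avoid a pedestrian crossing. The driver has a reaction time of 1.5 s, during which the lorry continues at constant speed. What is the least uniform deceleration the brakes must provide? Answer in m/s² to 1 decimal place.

Required deceleration ≈ 3.5 m/s²

74 km/h ÷ 3.6 = 20.5556 m/s.
Distance covered during reaction = 20.5556 × 1.5 = 30.833 m.
Distance available for braking: 91 − 30.833 = 60.167 m.
v² = 2a·d ⇒ a = v²/(2d) = 20.5556² / (2 × 60.167) = 422.533 / 120.334 = 3.5113 m/s².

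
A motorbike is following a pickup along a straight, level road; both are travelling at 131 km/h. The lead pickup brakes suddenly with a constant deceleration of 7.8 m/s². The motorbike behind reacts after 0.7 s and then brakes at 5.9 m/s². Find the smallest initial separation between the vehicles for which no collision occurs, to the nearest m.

Minimum gap ≈ 53 m

131 km/h ÷ 3.6 = 36.3889 m/s.
Leader travels v²/(2a_L) = 1324.152 / 15.600 = 84.882 m before stopping.
Follower covers v·t_r = 36.3889 × 0.7 = 25.472 m while reacting, then v²/(2a_F) = 1324.152 / 11.800 = 112.216 m while braking, for a total of 25.472 + 112.216 = 137.688 m.
Since a_F ≤ a_L and the follower starts braking later, the follower is never slower than the leader, so the closest approach is when both have stopped.
Minimum gap = 137.688 − 84.882 = 52.806 m.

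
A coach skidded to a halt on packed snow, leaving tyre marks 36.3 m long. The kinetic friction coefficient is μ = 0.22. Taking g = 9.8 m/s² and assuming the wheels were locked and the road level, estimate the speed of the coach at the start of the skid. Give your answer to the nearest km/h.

Initial speed ≈ 45 km/h

Deceleration a = μg = 0.22 × 9.8 = 2.156 m/s².
v = √(2a·d) = √(2 × 2.156 × 36.3) = √156.526 = 12.5110 m/s.
= 12.5110 × 3.6 = 45.040 km/h.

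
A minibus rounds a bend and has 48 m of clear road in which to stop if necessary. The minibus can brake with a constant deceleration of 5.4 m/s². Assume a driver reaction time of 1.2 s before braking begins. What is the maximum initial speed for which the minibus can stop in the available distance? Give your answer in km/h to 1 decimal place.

Stopping distance: v·t_r + v²/(2a) = 48 with t_r = 1.2 s and a = 5.400 m/s².
So v² + 12.960 v − 518.40 = 0.
Positive root: v = −a·t_r + √((a·t_r)² + 2a·d) = −6.480 + √(41.990 + 518.40) = 17.1926 m/s.
17.1926 m/s × 3.6 = 61.893 km/h.

Maximum speed ≈ 61.9 km/h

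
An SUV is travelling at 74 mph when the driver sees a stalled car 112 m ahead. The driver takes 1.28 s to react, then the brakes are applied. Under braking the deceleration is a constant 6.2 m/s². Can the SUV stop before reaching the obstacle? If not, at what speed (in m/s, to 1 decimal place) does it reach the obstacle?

74 mph × 0.44704 = 33.0810 m/s.
Reaction distance = 33.0810 × 1.28 = 42.344 m.
Braking distance needed to stop: v²/(2a) = 1094.353 / 12.400 = 88.254 m, so total needed = 42.344 + 88.254 = 130.598 m > 112 m — it cannot stop.
Distance remaining when braking begins: 112 − 42.344 = 69.656 m.
v² = v₀² − 2a·d = 1094.353 − 2 × 6.200 × 69.656 = 230.619 m²/s².
v = √230.619 = 15.186 m/s.

No — it strikes the obstacle at 15.2 m/s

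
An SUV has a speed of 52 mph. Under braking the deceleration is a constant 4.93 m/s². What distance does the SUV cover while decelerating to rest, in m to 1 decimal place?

Braking distance ≈ 54.8 m

52 mph × 0.44704 = 23.2461 m/s.
Braking distance = v²/(2a) = 23.2461² / (2 × 4.930) = 540.381 / 9.860 = 54.805 m.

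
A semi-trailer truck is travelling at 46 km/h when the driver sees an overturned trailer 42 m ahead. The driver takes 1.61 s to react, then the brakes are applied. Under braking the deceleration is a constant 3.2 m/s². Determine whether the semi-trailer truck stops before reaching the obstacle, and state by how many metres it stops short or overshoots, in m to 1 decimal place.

46 km/h ÷ 3.6 = 12.7778 m/s.
Reaction distance = 12.7778 × 1.61 = 20.572 m.
Braking distance = v²/(2a) = 163.272 / 6.400 = 25.511 m.
Total stopping distance = 20.572 + 25.511 = 46.083 m, vs 42 m available — it cannot stop in time and overshoots by 46.083 − 42 = 4.083 m.

No — it overshoots by 4.1 m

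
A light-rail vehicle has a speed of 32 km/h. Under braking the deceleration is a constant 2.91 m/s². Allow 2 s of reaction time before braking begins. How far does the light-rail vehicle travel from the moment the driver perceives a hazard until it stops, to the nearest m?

Total stopping distance ≈ 31 m

32 km/h ÷ 3.6 = 8.8889 m/s.
Reaction distance = v·t_r = 8.8889 × 2 = 17.778 m.
Braking distance = v²/(2a) = 8.8889² / (2 × 2.910) = 79.013 / 5.820 = 13.576 m.
Total = 17.778 + 13.576 = 31.354 m.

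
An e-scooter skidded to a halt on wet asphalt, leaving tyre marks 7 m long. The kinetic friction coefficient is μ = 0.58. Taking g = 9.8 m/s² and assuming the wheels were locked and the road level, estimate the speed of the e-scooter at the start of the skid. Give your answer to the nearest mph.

Deceleration a = μg = 0.58 × 9.8 = 5.684 m/s².
v = √(2a·d) = √(2 × 5.684 × 7) = √79.576 = 8.9205 m/s.
= 8.9205 ÷ 0.44704 = 19.955 mph.

Initial speed ≈ 20 mph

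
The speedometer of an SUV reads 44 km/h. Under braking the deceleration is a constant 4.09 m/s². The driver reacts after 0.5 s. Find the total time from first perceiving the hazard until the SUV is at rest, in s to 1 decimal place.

Total time ≈ 3.5 s

44 km/h ÷ 3.6 = 12.2222 m/s.
Braking time = v/a = 12.2222 / 4.090 = 2.988 s.
Total = 0.5 + 2.988 = 3.488 s.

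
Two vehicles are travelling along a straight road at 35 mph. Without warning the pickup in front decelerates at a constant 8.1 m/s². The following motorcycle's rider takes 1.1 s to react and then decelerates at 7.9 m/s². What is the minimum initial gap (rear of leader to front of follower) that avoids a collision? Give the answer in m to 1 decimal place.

Minimum gap ≈ 17.6 m

35 mph × 0.44704 = 15.6464 m/s.
Leader travels v²/(2a_L) = 244.810 / 16.200 = 15.112 m before stopping.
Follower covers v·t_r = 15.6464 × 1.1 = 17.211 m while reacting, then v²/(2a_F) = 244.810 / 15.800 = 15.494 m while braking, for a total of 17.211 + 15.494 = 32.705 m.
Since a_F ≤ a_L and the follower starts braking later, the follower is never slower than the leader, so the closest approach is when both have stopped.
Minimum gap = 32.705 − 15.112 = 17.593 m.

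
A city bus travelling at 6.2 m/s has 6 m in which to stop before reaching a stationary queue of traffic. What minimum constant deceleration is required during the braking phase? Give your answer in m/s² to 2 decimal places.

Required deceleration ≈ 3.20 m/s²

v² = 2a·d ⇒ a = v²/(2d) = 6.2000² / (2 × 6.000) = 38.440 / 12.000 = 3.2033 m/s².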